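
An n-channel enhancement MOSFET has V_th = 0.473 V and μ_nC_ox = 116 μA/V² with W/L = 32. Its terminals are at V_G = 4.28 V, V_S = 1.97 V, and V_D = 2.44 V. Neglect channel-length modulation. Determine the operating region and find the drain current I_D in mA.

V_GS = V_G − V_S = 4.28 − 1.97 = 2.31 V; V_DS = V_D − V_S = 2.44 − 1.97 = 0.47 V.
k_n = μ_nC_ox · (W/L) = 3.712 mA/V².
V_ov = V_GS − V_th = 2.31 − 0.473 = 1.84 V.
Since V_DS = 0.47 V < V_ov = 1.84 V, the device is in the triode region.
I_D = k_n [V_ov · V_DS − ½ V_DS²] = 3.712 × [1.84 × 0.47 − 0.5 × 0.47²] = 2.79 mA.

Triode; I_D = 2.79 mA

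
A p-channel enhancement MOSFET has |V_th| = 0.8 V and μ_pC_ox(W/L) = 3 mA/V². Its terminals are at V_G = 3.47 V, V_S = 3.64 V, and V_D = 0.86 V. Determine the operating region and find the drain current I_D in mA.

Cutoff; I_D = 0 mA

V_SG = V_S − V_G = 3.64 − 3.47 = 0.17 V; V_SD = V_S − V_D = 3.64 − 0.86 = 2.78 V.
V_SG = 0.17 V < |V_th| = 0.8 V, so the transistor is in cutoff.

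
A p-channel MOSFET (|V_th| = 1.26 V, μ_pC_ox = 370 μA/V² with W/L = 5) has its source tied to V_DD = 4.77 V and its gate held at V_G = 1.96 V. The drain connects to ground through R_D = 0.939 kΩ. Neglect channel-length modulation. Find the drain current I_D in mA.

I_D = 2.22 mA

V_SG = V_DD − V_G = 4.77 − 1.96 = 2.81 V, so V_ov = 2.81 − 1.26 = 1.55 V.
k_p = μ_pC_ox · (W/L) = 1.85 mA/V².
Assume saturation: I_D = ½ k_p V_ov² = 0.5 × 1.85 × 1.55² = 2.22 mA, giving V_SD = V_DD − I_D R_D = 4.77 − 2.22 × 0.939 = 2.68 V.
V_SD = 2.68 V ≥ V_ov = 1.55 V, confirming saturation.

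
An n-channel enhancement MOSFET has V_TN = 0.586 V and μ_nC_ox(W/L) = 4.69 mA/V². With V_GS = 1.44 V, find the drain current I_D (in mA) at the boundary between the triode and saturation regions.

I_D = 1.71 mA

At the boundary V_DS = V_ov = V_GS − V_TN = 1.44 − 0.586 = 0.854 V.
I_D = ½ k_n V_ov² = 0.5 × 4.69 × 0.854² = 1.71 mA.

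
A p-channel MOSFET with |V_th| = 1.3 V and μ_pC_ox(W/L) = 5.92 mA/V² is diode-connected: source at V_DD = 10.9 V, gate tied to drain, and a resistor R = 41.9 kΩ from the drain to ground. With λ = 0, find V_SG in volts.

With gate tied to drain, V_SG = V_SD ≥ V_SG − |V_th|, so the device is in saturation.
KCL at the drain: ½ k_p (V_SG − |V_th|)² = (V_DD − V_SG)/R.
Let x = V_SG − 1.3. Then 124 x² + x − 9.6 = 0, giving x = 0.274 V (positive root), so V_SG = 1.57 V.
I_D = (V_DD − V_SG)/R = (10.9 − 1.57) / 41.9 = 0.223 mA.

V_SG = 1.57 V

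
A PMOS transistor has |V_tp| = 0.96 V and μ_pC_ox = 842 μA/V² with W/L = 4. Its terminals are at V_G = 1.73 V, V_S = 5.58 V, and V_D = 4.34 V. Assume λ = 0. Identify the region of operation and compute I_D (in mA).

V_SG = V_S − V_G = 5.58 − 1.73 = 3.85 V; V_SD = V_S − V_D = 5.58 − 4.34 = 1.24 V.
k_p = μ_pC_ox · (W/L) = 3.368 mA/V².
V_ov = V_SG − |V_tp| = 3.85 − 0.96 = 2.89 V.
Since V_SD = 1.24 V < V_ov = 2.89 V, the device is in the triode region.
I_D = k_p [V_ov · V_SD − ½ V_SD²] = 3.368 × [2.89 × 1.24 − 0.5 × 1.24²] = 9.48 mA.

Triode; I_D = 9.48 mA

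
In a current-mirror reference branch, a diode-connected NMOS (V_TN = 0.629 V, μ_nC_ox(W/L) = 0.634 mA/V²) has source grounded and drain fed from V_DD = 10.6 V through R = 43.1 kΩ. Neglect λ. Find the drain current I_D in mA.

With gate tied to drain, V_GS = V_DS ≥ V_GS − V_TN, so the device is in saturation.
KCL at the drain: ½ k_n (V_GS − V_TN)² = (V_DD − V_GS)/R.
Let x = V_GS − 0.629. Then 13.7 x² + x − 9.971 = 0, giving x = 0.818 V (positive root), so V_GS = 1.45 V.
I_D = (V_DD − V_GS)/R = (10.6 − 1.45) / 43.1 = 0.212 mA.

I_D = 0.212 mA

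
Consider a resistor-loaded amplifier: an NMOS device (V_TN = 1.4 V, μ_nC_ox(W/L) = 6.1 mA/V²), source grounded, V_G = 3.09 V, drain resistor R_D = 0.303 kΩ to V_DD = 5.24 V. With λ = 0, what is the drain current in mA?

I_D = 8.71 mA

V_GS = V_G = 3.09 V, so V_ov = 3.09 − 1.4 = 1.69 V.
Assume saturation: I_D = ½ k_n V_ov² = 0.5 × 6.1 × 1.69² = 8.71 mA, giving V_DS = V_DD − I_D R_D = 5.24 − 8.71 × 0.303 = 2.6 V.
V_DS = 2.6 V ≥ V_ov = 1.69 V, confirming saturation.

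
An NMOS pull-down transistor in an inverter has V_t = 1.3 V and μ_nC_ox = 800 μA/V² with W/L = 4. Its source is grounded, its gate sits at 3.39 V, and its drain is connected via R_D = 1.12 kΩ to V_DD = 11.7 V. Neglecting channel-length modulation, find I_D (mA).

I_D = 6.99 mA

V_GS = V_G = 3.39 V, so V_ov = 3.39 − 1.3 = 2.09 V.
k_n = μ_nC_ox · (W/L) = 3.2 mA/V².
Assume saturation: I_D = ½ k_n V_ov² = 0.5 × 3.2 × 2.09² = 6.99 mA, giving V_DS = V_DD − I_D R_D = 11.7 − 6.99 × 1.12 = 3.87 V.
V_DS = 3.87 V ≥ V_ov = 2.09 V, confirming saturation.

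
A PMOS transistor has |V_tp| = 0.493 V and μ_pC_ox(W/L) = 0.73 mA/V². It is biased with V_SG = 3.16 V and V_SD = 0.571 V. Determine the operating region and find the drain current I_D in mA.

V_ov = V_SG − |V_tp| = 3.16 − 0.493 = 2.67 V.
Since V_SD = 0.571 V < V_ov = 2.67 V, the device is in the triode region.
I_D = k_p [V_ov · V_SD − ½ V_SD²] = 0.73 × [2.67 × 0.571 − 0.5 × 0.571²] = 0.993 mA.

Triode; I_D = 0.993 mA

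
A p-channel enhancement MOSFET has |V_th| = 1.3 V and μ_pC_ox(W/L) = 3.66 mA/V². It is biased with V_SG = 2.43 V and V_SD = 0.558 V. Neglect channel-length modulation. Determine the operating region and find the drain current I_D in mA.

V_ov = V_SG − |V_th| = 2.43 − 1.3 = 1.13 V.
Since V_SD = 0.558 V < V_ov = 1.13 V, the device is in the triode region.
I_D = k_p [V_ov · V_SD − ½ V_SD²] = 3.66 × [1.13 × 0.558 − 0.5 × 0.558²] = 1.74 mA.

Triode; I_D = 1.74 mA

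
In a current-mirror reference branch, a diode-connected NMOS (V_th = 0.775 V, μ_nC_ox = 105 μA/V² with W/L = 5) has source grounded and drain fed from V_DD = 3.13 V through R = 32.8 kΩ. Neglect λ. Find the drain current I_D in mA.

I_D = 0.0575 mA

With gate tied to drain, V_GS = V_DS ≥ V_GS − V_th, so the device is in saturation.
k_n = μ_nC_ox · (W/L) = 0.525 mA/V².
KCL at the drain: ½ k_n (V_GS − V_th)² = (V_DD − V_GS)/R.
Let x = V_GS − 0.775. Then 8.61 x² + x − 2.355 = 0, giving x = 0.468 V (positive root), so V_GS = 1.24 V.
I_D = (V_DD − V_GS)/R = (3.13 − 1.24) / 32.8 = 0.0575 mA.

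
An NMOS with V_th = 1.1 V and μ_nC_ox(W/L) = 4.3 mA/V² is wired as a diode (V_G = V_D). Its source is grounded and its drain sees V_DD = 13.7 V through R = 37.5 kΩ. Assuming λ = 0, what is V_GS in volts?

V_GS = 1.49 V

With gate tied to drain, V_GS = V_DS ≥ V_GS − V_th, so the device is in saturation.
KCL at the drain: ½ k_n (V_GS − V_th)² = (V_DD − V_GS)/R.
Let x = V_GS − 1.1. Then 80.6 x² + x − 12.6 = 0, giving x = 0.389 V (positive root), so V_GS = 1.49 V.
I_D = (V_DD − V_GS)/R = (13.7 − 1.49) / 37.5 = 0.326 mA.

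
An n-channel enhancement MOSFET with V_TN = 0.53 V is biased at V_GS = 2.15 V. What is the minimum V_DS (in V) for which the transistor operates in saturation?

The boundary between triode and saturation is V_DS = V_GS − V_TN = V_ov.
V_ov = 2.15 − 0.53 = 1.62 V.

V_DS,sat = 1.62 V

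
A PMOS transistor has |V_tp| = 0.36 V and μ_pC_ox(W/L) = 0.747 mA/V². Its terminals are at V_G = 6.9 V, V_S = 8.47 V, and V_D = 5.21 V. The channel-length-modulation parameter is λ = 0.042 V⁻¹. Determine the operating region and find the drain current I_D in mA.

Saturation; I_D = 0.622 mA

V_SG = V_S − V_G = 8.47 − 6.9 = 1.57 V; V_SD = V_S − V_D = 8.47 − 5.21 = 3.26 V.
V_ov = V_SG − |V_tp| = 1.57 − 0.36 = 1.21 V.
Since V_SD = 3.26 V ≥ V_ov = 1.21 V, the device is in saturation.
I_D = ½ k_p V_ov² (1 + λ V_SD) = 0.5 × 0.747 × 1.21² × (1 + 0.042 × 3.26) = 0.622 mA.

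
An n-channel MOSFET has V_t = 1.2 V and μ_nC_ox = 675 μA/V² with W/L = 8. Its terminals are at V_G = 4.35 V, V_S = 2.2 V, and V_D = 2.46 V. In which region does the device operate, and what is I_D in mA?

Triode; I_D = 1.15 mA

V_GS = V_G − V_S = 4.35 − 2.2 = 2.15 V; V_DS = V_D − V_S = 2.46 − 2.2 = 0.26 V.
k_n = μ_nC_ox · (W/L) = 5.4 mA/V².
V_ov = V_GS − V_t = 2.15 − 1.2 = 0.95 V.
Since V_DS = 0.26 V < V_ov = 0.95 V, the device is in the triode region.
I_D = k_n [V_ov · V_DS − ½ V_DS²] = 5.4 × [0.95 × 0.26 − 0.5 × 0.26²] = 1.15 mA.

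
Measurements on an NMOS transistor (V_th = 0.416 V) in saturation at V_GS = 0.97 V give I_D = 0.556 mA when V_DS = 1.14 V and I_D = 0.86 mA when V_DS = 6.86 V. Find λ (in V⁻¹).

λ = 0.107 V⁻¹

With V_GS fixed, I_D ∝ (1 + λ V_DS) in saturation, so I_D2/I_D1 = (1 + λ V_DS2)/(1 + λ V_DS1).
0.86/0.556 = 1.547 = (1 + 6.86 λ)/(1 + 1.14 λ).
Solving: λ (I_D1 V_DS2 − I_D2 V_DS1) = I_D2 − I_D1, so λ = (0.86 − 0.556) / (0.556 × 6.86 − 0.86 × 1.14) = 0.304 / 2.83 = 0.107 V⁻¹.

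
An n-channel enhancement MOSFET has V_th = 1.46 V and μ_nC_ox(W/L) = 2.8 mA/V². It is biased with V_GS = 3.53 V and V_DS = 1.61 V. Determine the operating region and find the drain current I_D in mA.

Triode; I_D = 5.70 mA

V_ov = V_GS − V_th = 3.53 − 1.46 = 2.07 V.
Since V_DS = 1.61 V < V_ov = 2.07 V, the device is in the triode region.
I_D = k_n [V_ov · V_DS − ½ V_DS²] = 2.8 × [2.07 × 1.61 − 0.5 × 1.61²] = 5.7 mA.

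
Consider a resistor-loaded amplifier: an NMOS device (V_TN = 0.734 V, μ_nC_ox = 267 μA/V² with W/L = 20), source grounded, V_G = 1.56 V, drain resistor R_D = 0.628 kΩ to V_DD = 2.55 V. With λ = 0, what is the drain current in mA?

V_GS = V_G = 1.56 V, so V_ov = 1.56 − 0.734 = 0.826 V.
k_n = μ_nC_ox · (W/L) = 5.34 mA/V².
Assume saturation: I_D = ½ k_n V_ov² = 0.5 × 5.34 × 0.826² = 1.82 mA, giving V_DS = V_DD − I_D R_D = 2.55 − 1.82 × 0.628 = 1.41 V.
V_DS = 1.41 V ≥ V_ov = 0.826 V, confirming saturation.

I_D = 1.82 mA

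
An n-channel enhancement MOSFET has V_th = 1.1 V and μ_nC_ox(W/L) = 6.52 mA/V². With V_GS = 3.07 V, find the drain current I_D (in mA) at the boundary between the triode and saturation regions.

I_D = 12.7 mA

At the boundary V_DS = V_ov = V_GS − V_th = 3.07 − 1.1 = 1.97 V.
I_D = ½ k_n V_ov² = 0.5 × 6.52 × 1.97² = 12.7 mA.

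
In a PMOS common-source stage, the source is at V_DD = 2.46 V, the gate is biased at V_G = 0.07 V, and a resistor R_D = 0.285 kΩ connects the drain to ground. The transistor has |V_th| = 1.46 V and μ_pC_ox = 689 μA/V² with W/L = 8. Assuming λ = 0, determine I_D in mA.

I_D = 2.38 mA

V_SG = V_DD − V_G = 2.46 − 0.07 = 2.39 V, so V_ov = 2.39 − 1.46 = 0.93 V.
k_p = μ_pC_ox · (W/L) = 5.512 mA/V².
Assume saturation: I_D = ½ k_p V_ov² = 0.5 × 5.512 × 0.93² = 2.38 mA, giving V_SD = V_DD − I_D R_D = 2.46 − 2.38 × 0.285 = 1.78 V.
V_SD = 1.78 V ≥ V_ov = 0.93 V, confirming saturation.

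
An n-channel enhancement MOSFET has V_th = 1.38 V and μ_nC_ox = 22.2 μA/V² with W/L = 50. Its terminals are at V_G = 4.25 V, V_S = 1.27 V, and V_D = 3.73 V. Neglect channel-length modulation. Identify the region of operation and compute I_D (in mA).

V_GS = V_G − V_S = 4.25 − 1.27 = 2.98 V; V_DS = V_D − V_S = 3.73 − 1.27 = 2.46 V.
k_n = μ_nC_ox · (W/L) = 1.11 mA/V².
V_ov = V_GS − V_th = 2.98 − 1.38 = 1.6 V.
Since V_DS = 2.46 V ≥ V_ov = 1.6 V, the device is in saturation.
I_D = ½ k_n V_ov² = 0.5 × 1.11 × 1.6² = 1.42 mA.

Saturation; I_D = 1.42 mA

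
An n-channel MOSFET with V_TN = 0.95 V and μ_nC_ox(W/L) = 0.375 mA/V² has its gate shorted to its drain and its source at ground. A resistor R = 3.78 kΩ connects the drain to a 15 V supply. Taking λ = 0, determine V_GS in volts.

V_GS = 4.75 V

With gate tied to drain, V_GS = V_DS ≥ V_GS − V_TN, so the device is in saturation.
KCL at the drain: ½ k_n (V_GS − V_TN)² = (V_DD − V_GS)/R.
Let x = V_GS − 0.95. Then 0.709 x² + x − 14.05 = 0, giving x = 3.8 V (positive root), so V_GS = 4.75 V.
I_D = (V_DD − V_GS)/R = (15 − 4.75) / 3.78 = 2.71 mA.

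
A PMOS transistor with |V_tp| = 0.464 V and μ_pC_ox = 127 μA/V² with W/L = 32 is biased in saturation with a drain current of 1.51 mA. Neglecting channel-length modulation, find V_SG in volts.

k_p = μ_pC_ox · (W/L) = 4.064 mA/V².
In saturation I_D = ½ k_p (V_SG − |V_tp|)², so V_SG − |V_tp| = √(2 I_D / k_p) = √(2 × 1.51 / 4.064) = 0.862 V.
V_SG = 0.464 + 0.862 = 1.33 V.

V_SG = 1.33 V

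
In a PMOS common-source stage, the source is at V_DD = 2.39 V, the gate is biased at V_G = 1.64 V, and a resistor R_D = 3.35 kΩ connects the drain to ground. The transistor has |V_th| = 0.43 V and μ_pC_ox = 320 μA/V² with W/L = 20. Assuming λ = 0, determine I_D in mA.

V_SG = V_DD − V_G = 2.39 − 1.64 = 0.75 V, so V_ov = 0.75 − 0.43 = 0.32 V.
k_p = μ_pC_ox · (W/L) = 6.4 mA/V².
Assume saturation: I_D = ½ k_p V_ov² = 0.5 × 6.4 × 0.32² = 0.328 mA, giving V_SD = V_DD − I_D R_D = 2.39 − 0.328 × 3.35 = 1.29 V.
V_SD = 1.29 V ≥ V_ov = 0.32 V, confirming saturation.

I_D = 0.328 mA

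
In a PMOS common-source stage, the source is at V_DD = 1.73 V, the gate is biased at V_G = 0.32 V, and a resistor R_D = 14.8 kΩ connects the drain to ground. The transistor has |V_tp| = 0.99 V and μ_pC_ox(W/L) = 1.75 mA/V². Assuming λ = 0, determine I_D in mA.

V_SG = V_DD − V_G = 1.73 − 0.32 = 1.41 V, so V_ov = 1.41 − 0.99 = 0.42 V.
Assume saturation: I_D = ½ k_p V_ov² = 0.5 × 1.75 × 0.42² = 0.154 mA, giving V_SD = V_DD − I_D R_D = 1.73 − 0.154 × 14.8 = -0.554 V.
But -0.554 V < V_ov = 0.42 V, so the device is actually in triode.
In triode I_D = k_p[V_ov V_SD − ½ V_SD²] and I_D = (V_DD − V_SD)/R_D. Equating: 13 V_SD² − 11.88 V_SD + 1.73 = 0, giving V_SD = 0.182 V (the root below V_ov).
I_D = (1.73 − 0.182) / 14.8 = 0.105 mA.

I_D = 0.105 mA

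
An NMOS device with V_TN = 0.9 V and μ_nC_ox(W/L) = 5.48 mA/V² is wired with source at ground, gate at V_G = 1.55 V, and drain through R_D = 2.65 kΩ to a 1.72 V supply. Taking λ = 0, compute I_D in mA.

I_D = 0.577 mA

V_GS = V_G = 1.55 V, so V_ov = 1.55 − 0.9 = 0.65 V.
Assume saturation: I_D = ½ k_n V_ov² = 0.5 × 5.48 × 0.65² = 1.16 mA, giving V_DS = V_DD − I_D R_D = 1.72 − 1.16 × 2.65 = -1.35 V.
But -1.35 V < V_ov = 0.65 V, so the device is actually in triode.
In triode I_D = k_n[V_ov V_DS − ½ V_DS²] and I_D = (V_DD − V_DS)/R_D. Equating: 7.26 V_DS² − 10.44 V_DS + 1.72 = 0, giving V_DS = 0.19 V (the root below V_ov).
I_D = (1.72 − 0.19) / 2.65 = 0.577 mA.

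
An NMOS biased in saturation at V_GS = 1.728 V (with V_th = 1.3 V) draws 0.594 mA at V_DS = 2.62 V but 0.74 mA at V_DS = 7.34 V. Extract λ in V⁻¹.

λ = 0.0603 V⁻¹

With V_GS fixed, I_D ∝ (1 + λ V_DS) in saturation, so I_D2/I_D1 = (1 + λ V_DS2)/(1 + λ V_DS1).
0.74/0.594 = 1.246 = (1 + 7.34 λ)/(1 + 2.62 λ).
Solving: λ (I_D1 V_DS2 − I_D2 V_DS1) = I_D2 − I_D1, so λ = (0.74 − 0.594) / (0.594 × 7.34 − 0.74 × 2.62) = 0.146 / 2.42 = 0.0603 V⁻¹.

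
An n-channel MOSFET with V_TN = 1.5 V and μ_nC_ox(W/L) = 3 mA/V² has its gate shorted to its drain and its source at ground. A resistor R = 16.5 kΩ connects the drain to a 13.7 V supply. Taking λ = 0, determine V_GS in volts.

V_GS = 2.18 V

With gate tied to drain, V_GS = V_DS ≥ V_GS − V_TN, so the device is in saturation.
KCL at the drain: ½ k_n (V_GS − V_TN)² = (V_DD − V_GS)/R.
Let x = V_GS − 1.5. Then 24.8 x² + x − 12.2 = 0, giving x = 0.682 V (positive root), so V_GS = 2.18 V.
I_D = (V_DD − V_GS)/R = (13.7 − 2.18) / 16.5 = 0.698 mA.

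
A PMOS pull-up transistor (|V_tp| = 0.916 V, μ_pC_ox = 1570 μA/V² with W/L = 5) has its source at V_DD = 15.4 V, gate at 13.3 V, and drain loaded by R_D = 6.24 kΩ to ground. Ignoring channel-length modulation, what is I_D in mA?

V_SG = V_DD − V_G = 15.4 − 13.3 = 2.1 V, so V_ov = 2.1 − 0.916 = 1.18 V.
k_p = μ_pC_ox · (W/L) = 7.85 mA/V².
Assume saturation: I_D = ½ k_p V_ov² = 0.5 × 7.85 × 1.18² = 5.5 mA, giving V_SD = V_DD − I_D R_D = 15.4 − 5.5 × 6.24 = -18.9 V.
But -18.9 V < V_ov = 1.18 V, so the device is actually in triode.
In triode I_D = k_p[V_ov V_SD − ½ V_SD²] and I_D = (V_DD − V_SD)/R_D. Equating: 24.5 V_SD² − 59 V_SD + 15.4 = 0, giving V_SD = 0.298 V (the root below V_ov).
I_D = (15.4 − 0.298) / 6.24 = 2.42 mA.

I_D = 2.42 mA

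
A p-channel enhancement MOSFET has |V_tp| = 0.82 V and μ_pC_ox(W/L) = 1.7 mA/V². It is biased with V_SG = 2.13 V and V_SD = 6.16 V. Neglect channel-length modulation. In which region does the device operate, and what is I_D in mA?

V_ov = V_SG − |V_tp| = 2.13 − 0.82 = 1.31 V.
Since V_SD = 6.16 V ≥ V_ov = 1.31 V, the device is in saturation.
I_D = ½ k_p V_ov² = 0.5 × 1.7 × 1.31² = 1.46 mA.

Saturation; I_D = 1.46 mA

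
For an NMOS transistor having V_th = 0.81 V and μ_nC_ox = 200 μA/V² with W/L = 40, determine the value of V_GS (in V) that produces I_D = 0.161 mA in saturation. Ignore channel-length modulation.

k_n = μ_nC_ox · (W/L) = 8 mA/V².
In saturation I_D = ½ k_n (V_GS − V_th)², so V_GS − V_th = √(2 I_D / k_n) = √(2 × 0.161 / 8) = 0.201 V.
V_GS = 0.81 + 0.201 = 1.01 V.

V_GS = 1.01 V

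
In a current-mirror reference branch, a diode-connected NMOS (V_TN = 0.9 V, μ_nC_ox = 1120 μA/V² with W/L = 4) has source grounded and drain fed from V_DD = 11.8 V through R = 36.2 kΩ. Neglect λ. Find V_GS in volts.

V_GS = 1.26 V

With gate tied to drain, V_GS = V_DS ≥ V_GS − V_TN, so the device is in saturation.
k_n = μ_nC_ox · (W/L) = 4.48 mA/V².
KCL at the drain: ½ k_n (V_GS − V_TN)² = (V_DD − V_GS)/R.
Let x = V_GS − 0.9. Then 81.1 x² + x − 10.9 = 0, giving x = 0.361 V (positive root), so V_GS = 1.26 V.
I_D = (V_DD − V_GS)/R = (11.8 − 1.26) / 36.2 = 0.291 mA.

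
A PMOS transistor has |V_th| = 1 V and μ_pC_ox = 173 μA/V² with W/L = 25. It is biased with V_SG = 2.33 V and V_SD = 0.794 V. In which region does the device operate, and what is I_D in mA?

k_p = μ_pC_ox · (W/L) = 4.325 mA/V².
V_ov = V_SG − |V_th| = 2.33 − 1 = 1.33 V.
Since V_SD = 0.794 V < V_ov = 1.33 V, the device is in the triode region.
I_D = k_p [V_ov · V_SD − ½ V_SD²] = 4.325 × [1.33 × 0.794 − 0.5 × 0.794²] = 3.2 mA.

Triode; I_D = 3.20 mA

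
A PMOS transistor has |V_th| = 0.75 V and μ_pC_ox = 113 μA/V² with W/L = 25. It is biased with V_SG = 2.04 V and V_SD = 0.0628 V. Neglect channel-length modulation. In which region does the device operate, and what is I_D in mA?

Triode; I_D = 0.223 mA

k_p = μ_pC_ox · (W/L) = 2.825 mA/V².
V_ov = V_SG − |V_th| = 2.04 − 0.75 = 1.29 V.
Since V_SD = 0.0628 V < V_ov = 1.29 V, the device is in the triode region.
I_D = k_p [V_ov · V_SD − ½ V_SD²] = 2.825 × [1.29 × 0.0628 − 0.5 × 0.0628²] = 0.223 mA.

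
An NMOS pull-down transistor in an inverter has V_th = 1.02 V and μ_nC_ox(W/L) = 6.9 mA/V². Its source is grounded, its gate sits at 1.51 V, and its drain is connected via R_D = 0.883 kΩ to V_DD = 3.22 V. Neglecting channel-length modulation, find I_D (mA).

V_GS = V_G = 1.51 V, so V_ov = 1.51 − 1.02 = 0.49 V.
Assume saturation: I_D = ½ k_n V_ov² = 0.5 × 6.9 × 0.49² = 0.828 mA, giving V_DS = V_DD − I_D R_D = 3.22 − 0.828 × 0.883 = 2.49 V.
V_DS = 2.49 V ≥ V_ov = 0.49 V, confirming saturation.

I_D = 0.828 mA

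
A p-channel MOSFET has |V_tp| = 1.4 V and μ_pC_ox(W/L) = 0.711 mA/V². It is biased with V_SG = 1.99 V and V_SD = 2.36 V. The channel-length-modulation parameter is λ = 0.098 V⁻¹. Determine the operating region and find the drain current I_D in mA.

V_ov = V_SG − |V_tp| = 1.99 − 1.4 = 0.59 V.
Since V_SD = 2.36 V ≥ V_ov = 0.59 V, the device is in saturation.
I_D = ½ k_p V_ov² (1 + λ V_SD) = 0.5 × 0.711 × 0.59² × (1 + 0.098 × 2.36) = 0.152 mA.

Saturation; I_D = 0.152 mA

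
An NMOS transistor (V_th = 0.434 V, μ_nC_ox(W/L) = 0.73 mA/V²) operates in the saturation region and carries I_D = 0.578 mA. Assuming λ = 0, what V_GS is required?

In saturation I_D = ½ k_n (V_GS − V_th)², so V_GS − V_th = √(2 I_D / k_n) = √(2 × 0.578 / 0.73) = 1.26 V.
V_GS = 0.434 + 1.26 = 1.69 V.

V_GS = 1.69 V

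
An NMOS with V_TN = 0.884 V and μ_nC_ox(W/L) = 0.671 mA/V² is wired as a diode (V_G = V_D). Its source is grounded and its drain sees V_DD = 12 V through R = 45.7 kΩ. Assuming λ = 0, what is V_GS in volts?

With gate tied to drain, V_GS = V_DS ≥ V_GS − V_TN, so the device is in saturation.
KCL at the drain: ½ k_n (V_GS − V_TN)² = (V_DD − V_GS)/R.
Let x = V_GS − 0.884. Then 15.3 x² + x − 11.12 = 0, giving x = 0.819 V (positive root), so V_GS = 1.7 V.
I_D = (V_DD − V_GS)/R = (12 − 1.7) / 45.7 = 0.225 mA.

V_GS = 1.70 V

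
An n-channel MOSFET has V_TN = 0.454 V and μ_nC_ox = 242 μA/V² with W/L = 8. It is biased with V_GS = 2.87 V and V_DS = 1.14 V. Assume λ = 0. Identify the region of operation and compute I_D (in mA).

Triode; I_D = 4.07 mA

k_n = μ_nC_ox · (W/L) = 1.936 mA/V².
V_ov = V_GS − V_TN = 2.87 − 0.454 = 2.42 V.
Since V_DS = 1.14 V < V_ov = 2.42 V, the device is in the triode region.
I_D = k_n [V_ov · V_DS − ½ V_DS²] = 1.936 × [2.42 × 1.14 − 0.5 × 1.14²] = 4.07 mA.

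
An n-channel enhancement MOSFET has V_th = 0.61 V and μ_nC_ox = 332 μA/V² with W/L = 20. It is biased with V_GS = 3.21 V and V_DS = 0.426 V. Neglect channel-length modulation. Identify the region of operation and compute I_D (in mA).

k_n = μ_nC_ox · (W/L) = 6.64 mA/V².
V_ov = V_GS − V_th = 3.21 − 0.61 = 2.6 V.
Since V_DS = 0.426 V < V_ov = 2.6 V, the device is in the triode region.
I_D = k_n [V_ov · V_DS − ½ V_DS²] = 6.64 × [2.6 × 0.426 − 0.5 × 0.426²] = 6.75 mA.

Triode; I_D = 6.75 mA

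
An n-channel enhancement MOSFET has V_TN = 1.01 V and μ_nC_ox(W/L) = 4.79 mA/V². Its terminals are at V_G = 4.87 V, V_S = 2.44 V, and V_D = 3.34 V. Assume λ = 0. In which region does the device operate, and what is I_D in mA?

Triode; I_D = 4.18 mA

V_GS = V_G − V_S = 4.87 − 2.44 = 2.43 V; V_DS = V_D − V_S = 3.34 − 2.44 = 0.9 V.
V_ov = V_GS − V_TN = 2.43 − 1.01 = 1.42 V.
Since V_DS = 0.9 V < V_ov = 1.42 V, the device is in the triode region.
I_D = k_n [V_ov · V_DS − ½ V_DS²] = 4.79 × [1.42 × 0.9 − 0.5 × 0.9²] = 4.18 mA.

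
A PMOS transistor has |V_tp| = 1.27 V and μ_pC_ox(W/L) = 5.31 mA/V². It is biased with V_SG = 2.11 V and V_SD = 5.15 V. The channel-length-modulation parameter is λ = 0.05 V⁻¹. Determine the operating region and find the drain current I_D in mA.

V_ov = V_SG − |V_tp| = 2.11 − 1.27 = 0.84 V.
Since V_SD = 5.15 V ≥ V_ov = 0.84 V, the device is in saturation.
I_D = ½ k_p V_ov² (1 + λ V_SD) = 0.5 × 5.31 × 0.84² × (1 + 0.05 × 5.15) = 2.36 mA.

Saturation; I_D = 2.36 mA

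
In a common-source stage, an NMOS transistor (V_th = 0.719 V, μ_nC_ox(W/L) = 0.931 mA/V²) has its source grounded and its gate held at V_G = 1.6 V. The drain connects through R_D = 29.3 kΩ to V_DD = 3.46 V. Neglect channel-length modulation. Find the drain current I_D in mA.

V_GS = V_G = 1.6 V, so V_ov = 1.6 − 0.719 = 0.881 V.
Assume saturation: I_D = ½ k_n V_ov² = 0.5 × 0.931 × 0.881² = 0.361 mA, giving V_DS = V_DD − I_D R_D = 3.46 − 0.361 × 29.3 = -7.13 V.
But -7.13 V < V_ov = 0.881 V, so the device is actually in triode.
In triode I_D = k_n[V_ov V_DS − ½ V_DS²] and I_D = (V_DD − V_DS)/R_D. Equating: 13.6 V_DS² − 25.03 V_DS + 3.46 = 0, giving V_DS = 0.151 V (the root below V_ov).
I_D = (3.46 − 0.151) / 29.3 = 0.113 mA.

I_D = 0.113 mA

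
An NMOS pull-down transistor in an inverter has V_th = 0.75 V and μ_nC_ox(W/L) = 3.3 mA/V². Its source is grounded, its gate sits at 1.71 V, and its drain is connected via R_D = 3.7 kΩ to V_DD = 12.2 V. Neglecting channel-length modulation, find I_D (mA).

I_D = 1.52 mA

V_GS = V_G = 1.71 V, so V_ov = 1.71 − 0.75 = 0.96 V.
Assume saturation: I_D = ½ k_n V_ov² = 0.5 × 3.3 × 0.96² = 1.52 mA, giving V_DS = V_DD − I_D R_D = 12.2 − 1.52 × 3.7 = 6.57 V.
V_DS = 6.57 V ≥ V_ov = 0.96 V, confirming saturation.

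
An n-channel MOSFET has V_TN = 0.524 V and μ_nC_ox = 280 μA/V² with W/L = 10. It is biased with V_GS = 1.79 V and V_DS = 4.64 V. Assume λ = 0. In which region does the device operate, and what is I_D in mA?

k_n = μ_nC_ox · (W/L) = 2.8 mA/V².
V_ov = V_GS − V_TN = 1.79 − 0.524 = 1.27 V.
Since V_DS = 4.64 V ≥ V_ov = 1.27 V, the device is in saturation.
I_D = ½ k_n V_ov² = 0.5 × 2.8 × 1.27² = 2.24 mA.

Saturation; I_D = 2.24 mA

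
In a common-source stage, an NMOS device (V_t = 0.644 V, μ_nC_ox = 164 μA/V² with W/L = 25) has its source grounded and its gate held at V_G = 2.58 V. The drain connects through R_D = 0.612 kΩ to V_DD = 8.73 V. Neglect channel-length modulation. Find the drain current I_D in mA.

V_GS = V_G = 2.58 V, so V_ov = 2.58 − 0.644 = 1.94 V.
k_n = μ_nC_ox · (W/L) = 4.1 mA/V².
Assume saturation: I_D = ½ k_n V_ov² = 0.5 × 4.1 × 1.94² = 7.68 mA, giving V_DS = V_DD − I_D R_D = 8.73 − 7.68 × 0.612 = 4.03 V.
V_DS = 4.03 V ≥ V_ov = 1.94 V, confirming saturation.

I_D = 7.68 mA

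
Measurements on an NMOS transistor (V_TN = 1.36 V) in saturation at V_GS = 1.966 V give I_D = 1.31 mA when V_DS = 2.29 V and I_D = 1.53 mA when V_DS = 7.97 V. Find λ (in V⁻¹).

λ = 0.0317 V⁻¹

With V_GS fixed, I_D ∝ (1 + λ V_DS) in saturation, so I_D2/I_D1 = (1 + λ V_DS2)/(1 + λ V_DS1).
1.53/1.31 = 1.168 = (1 + 7.97 λ)/(1 + 2.29 λ).
Solving: λ (I_D1 V_DS2 − I_D2 V_DS1) = I_D2 − I_D1, so λ = (1.53 − 1.31) / (1.31 × 7.97 − 1.53 × 2.29) = 0.22 / 6.94 = 0.0317 V⁻¹.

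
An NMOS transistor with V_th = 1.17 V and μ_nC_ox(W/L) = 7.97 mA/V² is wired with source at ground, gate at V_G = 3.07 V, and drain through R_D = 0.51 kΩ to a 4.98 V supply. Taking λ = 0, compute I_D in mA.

I_D = 8.44 mA

V_GS = V_G = 3.07 V, so V_ov = 3.07 − 1.17 = 1.9 V.
Assume saturation: I_D = ½ k_n V_ov² = 0.5 × 7.97 × 1.9² = 14.4 mA, giving V_DS = V_DD − I_D R_D = 4.98 − 14.4 × 0.51 = -2.36 V.
But -2.36 V < V_ov = 1.9 V, so the device is actually in triode.
In triode I_D = k_n[V_ov V_DS − ½ V_DS²] and I_D = (V_DD − V_DS)/R_D. Equating: 2.03 V_DS² − 8.723 V_DS + 4.98 = 0, giving V_DS = 0.678 V (the root below V_ov).
I_D = (4.98 − 0.678) / 0.51 = 8.44 mA.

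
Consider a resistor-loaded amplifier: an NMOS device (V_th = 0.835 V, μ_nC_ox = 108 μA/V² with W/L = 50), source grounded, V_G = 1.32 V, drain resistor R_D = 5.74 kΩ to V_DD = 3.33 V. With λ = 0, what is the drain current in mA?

I_D = 0.530 mA

V_GS = V_G = 1.32 V, so V_ov = 1.32 − 0.835 = 0.485 V.
k_n = μ_nC_ox · (W/L) = 5.4 mA/V².
Assume saturation: I_D = ½ k_n V_ov² = 0.5 × 5.4 × 0.485² = 0.635 mA, giving V_DS = V_DD − I_D R_D = 3.33 − 0.635 × 5.74 = -0.316 V.
But -0.316 V < V_ov = 0.485 V, so the device is actually in triode.
In triode I_D = k_n[V_ov V_DS − ½ V_DS²] and I_D = (V_DD − V_DS)/R_D. Equating: 15.5 V_DS² − 16.03 V_DS + 3.33 = 0, giving V_DS = 0.288 V (the root below V_ov).
I_D = (3.33 − 0.288) / 5.74 = 0.53 mA.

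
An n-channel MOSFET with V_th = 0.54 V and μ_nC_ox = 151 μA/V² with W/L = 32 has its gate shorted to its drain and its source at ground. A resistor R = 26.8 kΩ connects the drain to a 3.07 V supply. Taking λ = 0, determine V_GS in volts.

V_GS = 0.730 V

With gate tied to drain, V_GS = V_DS ≥ V_GS − V_th, so the device is in saturation.
k_n = μ_nC_ox · (W/L) = 4.832 mA/V².
KCL at the drain: ½ k_n (V_GS − V_th)² = (V_DD − V_GS)/R.
Let x = V_GS − 0.54. Then 64.7 x² + x − 2.53 = 0, giving x = 0.19 V (positive root), so V_GS = 0.73 V.
I_D = (V_DD − V_GS)/R = (3.07 − 0.73) / 26.8 = 0.0873 mA.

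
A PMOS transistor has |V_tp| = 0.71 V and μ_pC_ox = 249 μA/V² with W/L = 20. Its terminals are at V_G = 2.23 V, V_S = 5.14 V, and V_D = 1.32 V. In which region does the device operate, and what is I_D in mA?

V_SG = V_S − V_G = 5.14 − 2.23 = 2.91 V; V_SD = V_S − V_D = 5.14 − 1.32 = 3.82 V.
k_p = μ_pC_ox · (W/L) = 4.98 mA/V².
V_ov = V_SG − |V_tp| = 2.91 − 0.71 = 2.2 V.
Since V_SD = 3.82 V ≥ V_ov = 2.2 V, the device is in saturation.
I_D = ½ k_p V_ov² = 0.5 × 4.98 × 2.2² = 12.1 mA.

Saturation; I_D = 12.1 mA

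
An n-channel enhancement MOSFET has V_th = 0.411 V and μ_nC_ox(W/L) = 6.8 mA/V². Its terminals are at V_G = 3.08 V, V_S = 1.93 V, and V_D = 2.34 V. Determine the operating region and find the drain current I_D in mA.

Triode; I_D = 1.49 mA

V_GS = V_G − V_S = 3.08 − 1.93 = 1.15 V; V_DS = V_D − V_S = 2.34 − 1.93 = 0.41 V.
V_ov = V_GS − V_th = 1.15 − 0.411 = 0.739 V.
Since V_DS = 0.41 V < V_ov = 0.739 V, the device is in the triode region.
I_D = k_n [V_ov · V_DS − ½ V_DS²] = 6.8 × [0.739 × 0.41 − 0.5 × 0.41²] = 1.49 mA.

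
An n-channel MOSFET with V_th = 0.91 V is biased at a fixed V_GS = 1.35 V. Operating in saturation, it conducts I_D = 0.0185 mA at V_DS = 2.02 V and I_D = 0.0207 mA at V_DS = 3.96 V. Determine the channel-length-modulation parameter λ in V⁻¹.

λ = 0.0700 V⁻¹

With V_GS fixed, I_D ∝ (1 + λ V_DS) in saturation, so I_D2/I_D1 = (1 + λ V_DS2)/(1 + λ V_DS1).
0.0207/0.0185 = 1.119 = (1 + 3.96 λ)/(1 + 2.02 λ).
Solving: λ (I_D1 V_DS2 − I_D2 V_DS1) = I_D2 − I_D1, so λ = (0.0207 − 0.0185) / (0.0185 × 3.96 − 0.0207 × 2.02) = 0.0022 / 0.0314 = 0.07 V⁻¹.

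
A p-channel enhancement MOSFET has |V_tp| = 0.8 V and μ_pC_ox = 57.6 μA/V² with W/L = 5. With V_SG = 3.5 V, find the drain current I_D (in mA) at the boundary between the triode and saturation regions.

At the boundary V_SD = V_ov = V_SG − |V_tp| = 3.5 − 0.8 = 2.7 V.
k_p = μ_pC_ox · (W/L) = 0.288 mA/V².
I_D = ½ k_p V_ov² = 0.5 × 0.288 × 2.7² = 1.05 mA.

I_D = 1.05 mA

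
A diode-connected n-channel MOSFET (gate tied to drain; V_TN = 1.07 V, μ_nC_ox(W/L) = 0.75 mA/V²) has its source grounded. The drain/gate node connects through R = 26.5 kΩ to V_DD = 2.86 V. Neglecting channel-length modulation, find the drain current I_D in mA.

I_D = 0.0533 mA

With gate tied to drain, V_GS = V_DS ≥ V_GS − V_TN, so the device is in saturation.
KCL at the drain: ½ k_n (V_GS − V_TN)² = (V_DD − V_GS)/R.
Let x = V_GS − 1.07. Then 9.94 x² + x − 1.79 = 0, giving x = 0.377 V (positive root), so V_GS = 1.45 V.
I_D = (V_DD − V_GS)/R = (2.86 − 1.45) / 26.5 = 0.0533 mA.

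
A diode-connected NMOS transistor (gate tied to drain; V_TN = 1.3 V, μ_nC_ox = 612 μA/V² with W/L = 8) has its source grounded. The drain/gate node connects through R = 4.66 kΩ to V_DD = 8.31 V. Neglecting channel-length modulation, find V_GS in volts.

V_GS = 2.04 V

With gate tied to drain, V_GS = V_DS ≥ V_GS − V_TN, so the device is in saturation.
k_n = μ_nC_ox · (W/L) = 4.896 mA/V².
KCL at the drain: ½ k_n (V_GS − V_TN)² = (V_DD − V_GS)/R.
Let x = V_GS − 1.3. Then 11.4 x² + x − 7.01 = 0, giving x = 0.741 V (positive root), so V_GS = 2.04 V.
I_D = (V_DD − V_GS)/R = (8.31 − 2.04) / 4.66 = 1.35 mA.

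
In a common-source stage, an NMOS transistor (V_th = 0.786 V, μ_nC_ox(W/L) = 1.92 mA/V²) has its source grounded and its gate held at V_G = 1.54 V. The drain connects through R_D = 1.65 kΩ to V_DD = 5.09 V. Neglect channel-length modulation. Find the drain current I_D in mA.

V_GS = V_G = 1.54 V, so V_ov = 1.54 − 0.786 = 0.754 V.
Assume saturation: I_D = ½ k_n V_ov² = 0.5 × 1.92 × 0.754² = 0.546 mA, giving V_DS = V_DD − I_D R_D = 5.09 − 0.546 × 1.65 = 4.19 V.
V_DS = 4.19 V ≥ V_ov = 0.754 V, confirming saturation.

I_D = 0.546 mA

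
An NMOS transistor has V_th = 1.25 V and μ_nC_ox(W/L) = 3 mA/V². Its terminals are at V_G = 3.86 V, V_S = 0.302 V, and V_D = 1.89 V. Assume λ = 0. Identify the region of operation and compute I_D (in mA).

V_GS = V_G − V_S = 3.86 − 0.302 = 3.56 V; V_DS = V_D − V_S = 1.89 − 0.302 = 1.59 V.
V_ov = V_GS − V_th = 3.56 − 1.25 = 2.31 V.
Since V_DS = 1.59 V < V_ov = 2.31 V, the device is in the triode region.
I_D = k_n [V_ov · V_DS − ½ V_DS²] = 3 × [2.31 × 1.59 − 0.5 × 1.59²] = 7.21 mA.

Triode; I_D = 7.21 mA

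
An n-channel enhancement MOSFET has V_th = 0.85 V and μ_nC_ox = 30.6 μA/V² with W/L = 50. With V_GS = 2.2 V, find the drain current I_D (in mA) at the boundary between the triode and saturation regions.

I_D = 1.39 mA

At the boundary V_DS = V_ov = V_GS − V_th = 2.2 − 0.85 = 1.35 V.
k_n = μ_nC_ox · (W/L) = 1.53 mA/V².
I_D = ½ k_n V_ov² = 0.5 × 1.53 × 1.35² = 1.39 mA.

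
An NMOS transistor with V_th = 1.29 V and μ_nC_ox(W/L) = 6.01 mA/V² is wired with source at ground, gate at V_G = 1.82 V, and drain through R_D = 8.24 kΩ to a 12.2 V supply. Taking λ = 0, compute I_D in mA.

V_GS = V_G = 1.82 V, so V_ov = 1.82 − 1.29 = 0.53 V.
Assume saturation: I_D = ½ k_n V_ov² = 0.5 × 6.01 × 0.53² = 0.844 mA, giving V_DS = V_DD − I_D R_D = 12.2 − 0.844 × 8.24 = 5.24 V.
V_DS = 5.24 V ≥ V_ov = 0.53 V, confirming saturation.

I_D = 0.844 mA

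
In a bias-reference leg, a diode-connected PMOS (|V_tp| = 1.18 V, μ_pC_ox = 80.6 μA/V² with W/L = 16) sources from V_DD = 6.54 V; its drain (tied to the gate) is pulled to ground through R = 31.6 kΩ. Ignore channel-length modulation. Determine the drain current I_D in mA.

With gate tied to drain, V_SG = V_SD ≥ V_SG − |V_tp|, so the device is in saturation.
k_p = μ_pC_ox · (W/L) = 1.29 mA/V².
KCL at the drain: ½ k_p (V_SG − |V_tp|)² = (V_DD − V_SG)/R.
Let x = V_SG − 1.18. Then 20.4 x² + x − 5.36 = 0, giving x = 0.489 V (positive root), so V_SG = 1.67 V.
I_D = (V_DD − V_SG)/R = (6.54 − 1.67) / 31.6 = 0.154 mA.

I_D = 0.154 mA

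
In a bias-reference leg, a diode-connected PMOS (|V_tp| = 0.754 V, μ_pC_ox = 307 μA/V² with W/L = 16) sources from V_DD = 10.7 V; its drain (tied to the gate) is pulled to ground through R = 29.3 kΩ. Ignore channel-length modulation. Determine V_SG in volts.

V_SG = 1.12 V

With gate tied to drain, V_SG = V_SD ≥ V_SG − |V_tp|, so the device is in saturation.
k_p = μ_pC_ox · (W/L) = 4.912 mA/V².
KCL at the drain: ½ k_p (V_SG − |V_tp|)² = (V_DD − V_SG)/R.
Let x = V_SG − 0.754. Then 72 x² + x − 9.946 = 0, giving x = 0.365 V (positive root), so V_SG = 1.12 V.
I_D = (V_DD − V_SG)/R = (10.7 − 1.12) / 29.3 = 0.327 mA.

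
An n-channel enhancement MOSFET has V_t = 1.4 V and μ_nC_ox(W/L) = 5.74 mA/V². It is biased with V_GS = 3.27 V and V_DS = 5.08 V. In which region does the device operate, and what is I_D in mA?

V_ov = V_GS − V_t = 3.27 − 1.4 = 1.87 V.
Since V_DS = 5.08 V ≥ V_ov = 1.87 V, the device is in saturation.
I_D = ½ k_n V_ov² = 0.5 × 5.74 × 1.87² = 10 mA.

Saturation; I_D = 10.0 mA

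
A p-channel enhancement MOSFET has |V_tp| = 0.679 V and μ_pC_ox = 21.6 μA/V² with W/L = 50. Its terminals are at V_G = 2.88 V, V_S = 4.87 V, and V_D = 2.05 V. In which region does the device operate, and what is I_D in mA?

Saturation; I_D = 0.928 mA

V_SG = V_S − V_G = 4.87 − 2.88 = 1.99 V; V_SD = V_S − V_D = 4.87 − 2.05 = 2.82 V.
k_p = μ_pC_ox · (W/L) = 1.08 mA/V².
V_ov = V_SG − |V_tp| = 1.99 − 0.679 = 1.31 V.
Since V_SD = 2.82 V ≥ V_ov = 1.31 V, the device is in saturation.
I_D = ½ k_p V_ov² = 0.5 × 1.08 × 1.31² = 0.928 mA.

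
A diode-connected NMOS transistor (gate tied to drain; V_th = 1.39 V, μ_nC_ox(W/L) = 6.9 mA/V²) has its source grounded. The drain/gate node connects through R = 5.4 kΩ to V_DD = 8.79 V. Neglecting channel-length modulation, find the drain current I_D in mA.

I_D = 1.26 mA

With gate tied to drain, V_GS = V_DS ≥ V_GS − V_th, so the device is in saturation.
KCL at the drain: ½ k_n (V_GS − V_th)² = (V_DD − V_GS)/R.
Let x = V_GS − 1.39. Then 18.6 x² + x − 7.4 = 0, giving x = 0.604 V (positive root), so V_GS = 1.99 V.
I_D = (V_DD − V_GS)/R = (8.79 − 1.99) / 5.4 = 1.26 mA.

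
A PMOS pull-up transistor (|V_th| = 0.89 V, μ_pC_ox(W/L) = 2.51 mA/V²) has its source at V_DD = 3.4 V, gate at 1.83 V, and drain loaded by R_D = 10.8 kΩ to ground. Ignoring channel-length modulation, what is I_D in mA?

I_D = 0.296 mA

V_SG = V_DD − V_G = 3.4 − 1.83 = 1.57 V, so V_ov = 1.57 − 0.89 = 0.68 V.
Assume saturation: I_D = ½ k_p V_ov² = 0.5 × 2.51 × 0.68² = 0.58 mA, giving V_SD = V_DD − I_D R_D = 3.4 − 0.58 × 10.8 = -2.87 V.
But -2.87 V < V_ov = 0.68 V, so the device is actually in triode.
In triode I_D = k_p[V_ov V_SD − ½ V_SD²] and I_D = (V_DD − V_SD)/R_D. Equating: 13.6 V_SD² − 19.43 V_SD + 3.4 = 0, giving V_SD = 0.204 V (the root below V_ov).
I_D = (3.4 − 0.204) / 10.8 = 0.296 mA.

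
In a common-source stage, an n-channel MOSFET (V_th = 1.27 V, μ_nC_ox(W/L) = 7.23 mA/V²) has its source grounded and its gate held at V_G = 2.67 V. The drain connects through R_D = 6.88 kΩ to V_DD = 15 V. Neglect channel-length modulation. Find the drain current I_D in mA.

V_GS = V_G = 2.67 V, so V_ov = 2.67 − 1.27 = 1.4 V.
Assume saturation: I_D = ½ k_n V_ov² = 0.5 × 7.23 × 1.4² = 7.09 mA, giving V_DS = V_DD − I_D R_D = 15 − 7.09 × 6.88 = -33.7 V.
But -33.7 V < V_ov = 1.4 V, so the device is actually in triode.
In triode I_D = k_n[V_ov V_DS − ½ V_DS²] and I_D = (V_DD − V_DS)/R_D. Equating: 24.9 V_DS² − 70.64 V_DS + 15 = 0, giving V_DS = 0.231 V (the root below V_ov).
I_D = (15 − 0.231) / 6.88 = 2.15 mA.

I_D = 2.15 mA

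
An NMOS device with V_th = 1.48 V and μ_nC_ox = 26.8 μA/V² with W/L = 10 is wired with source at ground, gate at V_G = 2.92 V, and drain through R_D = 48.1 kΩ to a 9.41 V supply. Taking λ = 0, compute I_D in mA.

V_GS = V_G = 2.92 V, so V_ov = 2.92 − 1.48 = 1.44 V.
k_n = μ_nC_ox · (W/L) = 0.268 mA/V².
Assume saturation: I_D = ½ k_n V_ov² = 0.5 × 0.268 × 1.44² = 0.278 mA, giving V_DS = V_DD − I_D R_D = 9.41 − 0.278 × 48.1 = -3.96 V.
But -3.96 V < V_ov = 1.44 V, so the device is actually in triode.
In triode I_D = k_n[V_ov V_DS − ½ V_DS²] and I_D = (V_DD − V_DS)/R_D. Equating: 6.45 V_DS² − 19.56 V_DS + 9.41 = 0, giving V_DS = 0.599 V (the root below V_ov).
I_D = (9.41 − 0.599) / 48.1 = 0.183 mA.

I_D = 0.183 mA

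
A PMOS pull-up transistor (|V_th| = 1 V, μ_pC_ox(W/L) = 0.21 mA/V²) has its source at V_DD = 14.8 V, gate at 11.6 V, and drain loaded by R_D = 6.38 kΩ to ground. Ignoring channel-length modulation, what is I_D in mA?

I_D = 0.508 mA

V_SG = V_DD − V_G = 14.8 − 11.6 = 3.2 V, so V_ov = 3.2 − 1 = 2.2 V.
Assume saturation: I_D = ½ k_p V_ov² = 0.5 × 0.21 × 2.2² = 0.508 mA, giving V_SD = V_DD − I_D R_D = 14.8 − 0.508 × 6.38 = 11.6 V.
V_SD = 11.6 V ≥ V_ov = 2.2 V, confirming saturation.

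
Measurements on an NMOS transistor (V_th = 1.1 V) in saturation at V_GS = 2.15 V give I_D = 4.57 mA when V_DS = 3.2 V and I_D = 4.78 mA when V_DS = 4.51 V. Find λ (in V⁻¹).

With V_GS fixed, I_D ∝ (1 + λ V_DS) in saturation, so I_D2/I_D1 = (1 + λ V_DS2)/(1 + λ V_DS1).
4.78/4.57 = 1.046 = (1 + 4.51 λ)/(1 + 3.2 λ).
Solving: λ (I_D1 V_DS2 − I_D2 V_DS1) = I_D2 − I_D1, so λ = (4.78 − 4.57) / (4.57 × 4.51 − 4.78 × 3.2) = 0.21 / 5.31 = 0.0395 V⁻¹.

λ = 0.0395 V⁻¹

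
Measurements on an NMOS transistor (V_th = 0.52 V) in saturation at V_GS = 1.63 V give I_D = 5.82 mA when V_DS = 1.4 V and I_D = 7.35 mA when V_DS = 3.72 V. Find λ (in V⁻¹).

With V_GS fixed, I_D ∝ (1 + λ V_DS) in saturation, so I_D2/I_D1 = (1 + λ V_DS2)/(1 + λ V_DS1).
7.35/5.82 = 1.263 = (1 + 3.72 λ)/(1 + 1.4 λ).
Solving: λ (I_D1 V_DS2 − I_D2 V_DS1) = I_D2 − I_D1, so λ = (7.35 − 5.82) / (5.82 × 3.72 − 7.35 × 1.4) = 1.53 / 11.4 = 0.135 V⁻¹.

λ = 0.135 V⁻¹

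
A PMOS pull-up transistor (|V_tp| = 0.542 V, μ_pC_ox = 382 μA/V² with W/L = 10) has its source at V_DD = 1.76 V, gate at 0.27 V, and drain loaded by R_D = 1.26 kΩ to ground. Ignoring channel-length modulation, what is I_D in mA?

V_SG = V_DD − V_G = 1.76 − 0.27 = 1.49 V, so V_ov = 1.49 − 0.542 = 0.948 V.
k_p = μ_pC_ox · (W/L) = 3.82 mA/V².
Assume saturation: I_D = ½ k_p V_ov² = 0.5 × 3.82 × 0.948² = 1.72 mA, giving V_SD = V_DD − I_D R_D = 1.76 − 1.72 × 1.26 = -0.403 V.
But -0.403 V < V_ov = 0.948 V, so the device is actually in triode.
In triode I_D = k_p[V_ov V_SD − ½ V_SD²] and I_D = (V_DD − V_SD)/R_D. Equating: 2.41 V_SD² − 5.563 V_SD + 1.76 = 0, giving V_SD = 0.378 V (the root below V_ov).
I_D = (1.76 − 0.378) / 1.26 = 1.1 mA.

I_D = 1.10 mA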